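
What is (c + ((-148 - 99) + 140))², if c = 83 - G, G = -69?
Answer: 2025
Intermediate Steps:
c = 152 (c = 83 - 1*(-69) = 83 + 69 = 152)
(c + ((-148 - 99) + 140))² = (152 + ((-148 - 99) + 140))² = (152 + (-247 + 140))² = (152 - 107)² = 45² = 2025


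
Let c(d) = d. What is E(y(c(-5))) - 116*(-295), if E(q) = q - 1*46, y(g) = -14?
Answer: 34160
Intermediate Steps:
E(q) = -46 + q (E(q) = q - 46 = -46 + q)
E(y(c(-5))) - 116*(-295) = (-46 - 14) - 116*(-295) = -60 - 1*(-34220) = -60 + 34220 = 34160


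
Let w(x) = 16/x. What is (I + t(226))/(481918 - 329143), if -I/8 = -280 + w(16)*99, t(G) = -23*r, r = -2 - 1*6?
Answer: 544/50925 ≈ 0.010682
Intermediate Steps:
r = -8 (r = -2 - 6 = -8)
t(G) = 184 (t(G) = -23*(-8) = 184)
I = 1448 (I = -8*(-280 + (16/16)*99) = -8*(-280 + (16*(1/16))*99) = -8*(-280 + 1*99) = -8*(-280 + 99) = -8*(-181) = 1448)
(I + t(226))/(481918 - 329143) = (1448 + 184)/(481918 - 329143) = 1632/152775 = 1632*(1/152775) = 544/50925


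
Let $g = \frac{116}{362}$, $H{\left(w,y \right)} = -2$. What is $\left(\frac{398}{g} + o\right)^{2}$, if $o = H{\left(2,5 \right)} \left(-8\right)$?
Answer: $\frac{1331009289}{841} \approx 1.5827 \cdot 10^{6}$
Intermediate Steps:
$g = \frac{58}{181}$ ($g = 116 \cdot \frac{1}{362} = \frac{58}{181} \approx 0.32044$)
$o = 16$ ($o = \left(-2\right) \left(-8\right) = 16$)
$\left(\frac{398}{g} + o\right)^{2} = \left(\frac{398}{\frac{58}{181}} + 16\right)^{2} = \left(398 \cdot \frac{181}{58} + 16\right)^{2} = \left(\frac{36019}{29} + 16\right)^{2} = \left(\frac{36483}{29}\right)^{2} = \frac{1331009289}{841}$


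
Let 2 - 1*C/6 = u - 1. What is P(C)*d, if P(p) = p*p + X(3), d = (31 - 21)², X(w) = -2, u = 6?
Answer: 32200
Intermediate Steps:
d = 100 (d = 10² = 100)
C = -18 (C = 12 - 6*(6 - 1) = 12 - 6*5 = 12 - 30 = -18)
P(p) = -2 + p² (P(p) = p*p - 2 = p² - 2 = -2 + p²)
P(C)*d = (-2 + (-18)²)*100 = (-2 + 324)*100 = 322*100 = 32200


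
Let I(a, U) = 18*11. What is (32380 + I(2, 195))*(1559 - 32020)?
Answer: -992358458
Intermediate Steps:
I(a, U) = 198
(32380 + I(2, 195))*(1559 - 32020) = (32380 + 198)*(1559 - 32020) = 32578*(-30461) = -992358458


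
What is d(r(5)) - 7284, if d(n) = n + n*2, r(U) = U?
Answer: -7269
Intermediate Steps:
d(n) = 3*n (d(n) = n + 2*n = 3*n)
d(r(5)) - 7284 = 3*5 - 7284 = 15 - 7284 = -7269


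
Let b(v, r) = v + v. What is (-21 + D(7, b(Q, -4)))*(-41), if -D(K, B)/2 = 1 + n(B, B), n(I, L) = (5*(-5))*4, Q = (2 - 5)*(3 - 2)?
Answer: -7257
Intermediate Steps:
Q = -3 (Q = -3*1 = -3)
n(I, L) = -100 (n(I, L) = -25*4 = -100)
b(v, r) = 2*v
D(K, B) = 198 (D(K, B) = -2*(1 - 100) = -2*(-99) = 198)
(-21 + D(7, b(Q, -4)))*(-41) = (-21 + 198)*(-41) = 177*(-41) = -7257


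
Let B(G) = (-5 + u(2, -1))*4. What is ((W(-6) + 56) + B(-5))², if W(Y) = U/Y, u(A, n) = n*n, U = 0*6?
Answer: 1600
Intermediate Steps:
U = 0
u(A, n) = n²
W(Y) = 0 (W(Y) = 0/Y = 0)
B(G) = -16 (B(G) = (-5 + (-1)²)*4 = (-5 + 1)*4 = -4*4 = -16)
((W(-6) + 56) + B(-5))² = ((0 + 56) - 16)² = (56 - 16)² = 40² = 1600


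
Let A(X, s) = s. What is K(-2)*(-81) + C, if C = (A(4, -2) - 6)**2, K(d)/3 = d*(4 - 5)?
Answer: -422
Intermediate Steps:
K(d) = -3*d (K(d) = 3*(d*(4 - 5)) = 3*(d*(-1)) = 3*(-d) = -3*d)
C = 64 (C = (-2 - 6)**2 = (-8)**2 = 64)
K(-2)*(-81) + C = -3*(-2)*(-81) + 64 = 6*(-81) + 64 = -486 + 64 = -422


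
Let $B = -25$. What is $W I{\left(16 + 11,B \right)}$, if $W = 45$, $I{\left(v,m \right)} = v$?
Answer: $1215$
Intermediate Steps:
$W I{\left(16 + 11,B \right)} = 45 \left(16 + 11\right) = 45 \cdot 27 = 1215$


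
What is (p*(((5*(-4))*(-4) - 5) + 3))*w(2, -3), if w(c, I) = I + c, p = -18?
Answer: 1404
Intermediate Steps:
(p*(((5*(-4))*(-4) - 5) + 3))*w(2, -3) = (-18*(((5*(-4))*(-4) - 5) + 3))*(-3 + 2) = -18*((-20*(-4) - 5) + 3)*(-1) = -18*((80 - 5) + 3)*(-1) = -18*(75 + 3)*(-1) = -18*78*(-1) = -1404*(-1) = 1404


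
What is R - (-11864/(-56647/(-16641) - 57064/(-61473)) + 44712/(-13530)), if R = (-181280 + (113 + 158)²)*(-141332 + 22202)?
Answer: 8559309012449064576558/666256745935 ≈ 1.2847e+10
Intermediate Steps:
R = 12846860070 (R = (-181280 + 271²)*(-119130) = (-181280 + 73441)*(-119130) = -107839*(-119130) = 12846860070)
R - (-11864/(-56647/(-16641) - 57064/(-61473)) + 44712/(-13530)) = 12846860070 - (-11864/(-56647/(-16641) - 57064/(-61473)) + 44712/(-13530)) = 12846860070 - (-11864/(-56647*(-1/16641) - 57064*(-1/61473)) + 44712*(-1/13530)) = 12846860070 - (-11864/(56647/16641 + 57064/61473) - 7452/2255) = 12846860070 - (-11864/1477287685/340990731 - 7452/2255) = 12846860070 - (-11864*340990731/1477287685 - 7452/2255) = 12846860070 - (-4045514032584/1477287685 - 7452/2255) = 12846860070 - 1*(-1826728578261108/666256745935) = 12846860070 + 1826728578261108/666256745935 = 8559309012449064576558/666256745935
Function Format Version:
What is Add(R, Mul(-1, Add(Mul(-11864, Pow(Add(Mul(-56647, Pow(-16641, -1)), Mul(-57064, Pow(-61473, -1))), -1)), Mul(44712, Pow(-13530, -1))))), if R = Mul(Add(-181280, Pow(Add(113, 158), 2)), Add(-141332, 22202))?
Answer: Rational(8559309012449064576558, 666256745935) ≈ 1.2847e+10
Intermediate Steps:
R = 12846860070 (R = Mul(Add(-181280, Pow(271, 2)), -119130) = Mul(Add(-181280, 73441), -119130) = Mul(-107839, -119130) = 12846860070)
Add(R, Mul(-1, Add(Mul(-11864, Pow(Add(Mul(-56647, Pow(-16641, -1)), Mul(-57064, Pow(-61473, -1))), -1)), Mul(44712, Pow(-13530, -1))))) = Add(12846860070, Mul(-1, Add(Mul(-11864, Pow(Add(Mul(-56647, Pow(-16641, -1)), Mul(-57064, Pow(-61473, -1))), -1)), Mul(44712, Pow(-13530, -1))))) = Add(12846860070, Mul(-1, Add(Mul(-11864, Pow(Add(Mul(-56647, Rational(-1, 16641)), Mul(-57064, Rational(-1, 61473))), -1)), Mul(44712, Rational(-1, 13530))))) = Add(12846860070, Mul(-1, Add(Mul(-11864, Pow(Add(Rational(56647, 16641), Rational(57064, 61473)), -1)), Rational(-7452, 2255)))) = Add(12846860070, Mul(-1, Add(Mul(-11864, Pow(Rational(1477287685, 340990731), -1)), Rational(-7452, 2255)))) = Add(12846860070, Mul(-1, Add(Mul(-11864, Rational(340990731, 1477287685)), Rational(-7452, 2255)))) = Add(12846860070, Mul(-1, Add(Rational(-4045514032584, 1477287685), Rational(-7452, 2255)))) = Add(12846860070, Mul(-1, Rational(-1826728578261108, 666256745935))) = Add(12846860070, Rational(1826728578261108, 666256745935)) = Rational(8559309012449064576558, 666256745935)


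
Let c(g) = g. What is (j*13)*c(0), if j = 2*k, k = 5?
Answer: 0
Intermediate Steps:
j = 10 (j = 2*5 = 10)
(j*13)*c(0) = (10*13)*0 = 130*0 = 0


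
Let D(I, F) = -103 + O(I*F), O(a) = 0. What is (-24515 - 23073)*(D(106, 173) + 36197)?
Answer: -1717641272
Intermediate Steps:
D(I, F) = -103 (D(I, F) = -103 + 0 = -103)
(-24515 - 23073)*(D(106, 173) + 36197) = (-24515 - 23073)*(-103 + 36197) = -47588*36094 = -1717641272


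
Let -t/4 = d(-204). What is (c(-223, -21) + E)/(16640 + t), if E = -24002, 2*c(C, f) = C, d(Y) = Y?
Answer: -48227/34912 ≈ -1.3814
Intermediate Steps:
c(C, f) = C/2
t = 816 (t = -4*(-204) = 816)
(c(-223, -21) + E)/(16640 + t) = ((½)*(-223) - 24002)/(16640 + 816) = (-223/2 - 24002)/17456 = -48227/2*1/17456 = -48227/34912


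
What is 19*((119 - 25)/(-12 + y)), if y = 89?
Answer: 1786/77 ≈ 23.195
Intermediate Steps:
19*((119 - 25)/(-12 + y)) = 19*((119 - 25)/(-12 + 89)) = 19*(94/77) = 1786/77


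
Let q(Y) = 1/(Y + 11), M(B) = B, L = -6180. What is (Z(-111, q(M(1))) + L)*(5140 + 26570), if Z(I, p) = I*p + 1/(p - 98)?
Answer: -92242877433/470 ≈ -1.9626e+8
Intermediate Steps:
q(Y) = 1/(11 + Y)
Z(I, p) = 1/(-98 + p) + I*p (Z(I, p) = I*p + 1/(-98 + p) = 1/(-98 + p) + I*p)
(Z(-111, q(M(1))) + L)*(5140 + 26570) = ((1 - 111/(11 + 1)² - 98*(-111)/(11 + 1))/(-98 + 1/(11 + 1)) - 6180)*(5140 + 26570) = ((1 - 111*(1/12)² - 98*(-111)/12)/(-98 + 1/12) - 6180)*31710 = ((1 - 111*(1/12)² - 98*(-111)*1/12)/(-98 + 1/12) - 6180)*31710 = ((1 - 111*1/144 + 1813/2)/(-1175/12) - 6180)*31710 = (-12*(1 - 37/48 + 1813/2)/1175 - 6180)*31710 = (-12/1175*43523/48 - 6180)*31710 = (-43523/4700 - 6180)*31710 = -29089523/4700*31710 = -92242877433/470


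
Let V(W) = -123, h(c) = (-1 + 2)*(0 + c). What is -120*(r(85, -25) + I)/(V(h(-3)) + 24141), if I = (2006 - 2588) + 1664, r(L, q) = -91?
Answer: -19820/4003 ≈ -4.9513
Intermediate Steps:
h(c) = c (h(c) = 1*c = c)
I = 1082 (I = -582 + 1664 = 1082)
-120*(r(85, -25) + I)/(V(h(-3)) + 24141) = -120*(-91 + 1082)/(-123 + 24141) = -118920/24018 = -120*991/24018 = -19820/4003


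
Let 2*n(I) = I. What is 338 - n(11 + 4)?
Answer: 661/2 ≈ 330.50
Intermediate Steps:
n(I) = I/2
338 - n(11 + 4) = 338 - (11 + 4)/2 = 338 - 15/2 = 661/2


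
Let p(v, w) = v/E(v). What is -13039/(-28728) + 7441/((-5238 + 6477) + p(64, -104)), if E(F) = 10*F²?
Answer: 147149049199/22780183608 ≈ 6.4595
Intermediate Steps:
p(v, w) = 1/(10*v) (p(v, w) = v/((10*v²)) = v*(1/(10*v²)) = 1/(10*v))
-13039/(-28728) + 7441/((-5238 + 6477) + p(64, -104)) = -13039/(-28728) + 7441/((-5238 + 6477) + (⅒)/64) = -13039*(-1/28728) + 7441/(1239 + (⅒)*(1/64)) = 13039/28728 + 7441/(1239 + 1/640) = 13039/28728 + 7441/(792961/640) = 13039/28728 + 7441*(640/792961) = 13039/28728 + 4762240/792961 = 147149049199/22780183608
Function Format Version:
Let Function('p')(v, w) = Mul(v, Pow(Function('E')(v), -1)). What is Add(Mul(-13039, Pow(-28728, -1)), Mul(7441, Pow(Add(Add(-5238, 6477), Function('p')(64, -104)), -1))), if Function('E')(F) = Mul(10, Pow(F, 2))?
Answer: Rational(147149049199, 22780183608) ≈ 6.4595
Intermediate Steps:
Function('p')(v, w) = Mul(Rational(1, 10), Pow(v, -1)) (Function('p')(v, w) = Mul(v, Pow(Mul(10, Pow(v, 2)), -1)) = Mul(v, Mul(Rational(1, 10), Pow(v, -2))) = Mul(Rational(1, 10), Pow(v, -1)))
Add(Mul(-13039, Pow(-28728, -1)), Mul(7441, Pow(Add(Add(-5238, 6477), Function('p')(64, -104)), -1))) = Add(Mul(-13039, Pow(-28728, -1)), Mul(7441, Pow(Add(Add(-5238, 6477), Mul(Rational(1, 10), Pow(64, -1))), -1))) = Add(Mul(-13039, Rational(-1, 28728)), Mul(7441, Pow(Add(1239, Mul(Rational(1, 10), Rational(1, 64))), -1))) = Add(Rational(13039, 28728), Mul(7441, Pow(Add(1239, Rational(1, 640)), -1))) = Add(Rational(13039, 28728), Mul(7441, Pow(Rational(792961, 640), -1))) = Add(Rational(13039, 28728), Mul(7441, Rational(640, 792961))) = Add(Rational(13039, 28728), Rational(4762240, 792961)) = Rational(147149049199, 22780183608)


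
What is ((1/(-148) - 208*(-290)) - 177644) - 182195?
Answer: -44328813/148 ≈ -2.9952e+5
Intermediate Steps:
((1/(-148) - 208*(-290)) - 177644) - 182195 = ((-1/148 + 60320) - 177644) - 182195 = (8927359/148 - 177644) - 182195 = -17363953/148 - 182195 = -44328813/148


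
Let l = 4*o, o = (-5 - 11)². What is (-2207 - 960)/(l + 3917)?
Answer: -3167/4941 ≈ -0.64096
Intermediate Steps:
o = 256 (o = (-16)² = 256)
l = 1024 (l = 4*256 = 1024)
(-2207 - 960)/(l + 3917) = (-2207 - 960)/(1024 + 3917) = -3167/4941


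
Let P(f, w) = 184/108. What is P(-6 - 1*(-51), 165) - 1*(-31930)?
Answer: 862156/27 ≈ 31932.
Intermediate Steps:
P(f, w) = 46/27 (P(f, w) = 184*(1/108) = 46/27)
P(-6 - 1*(-51), 165) - 1*(-31930) = 46/27 - 1*(-31930) = 46/27 + 31930 = 862156/27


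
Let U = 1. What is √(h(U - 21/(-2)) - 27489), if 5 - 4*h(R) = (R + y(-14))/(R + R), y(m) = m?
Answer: I*√232656086/92 ≈ 165.79*I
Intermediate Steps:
h(R) = 5/4 - (-14 + R)/(8*R) (h(R) = 5/4 - (R - 14)/(4*(R + R)) = 5/4 - (-14 + R)/(4*(2*R)) = 5/4 - (-14 + R)*1/(2*R)/4 = 5/4 - (-14 + R)/(8*R))
√(h(U - 21/(-2)) - 27489) = √((14 + 9*(1 - 21/(-2)))/(8*(1 - 21/(-2))) - 27489) = √((14 + 9*(1 - 21*(-1)/2))/(8*(1 - 21*(-1)/2)) - 27489) = √((14 + 9*(1 - 7*(-3/2)))/(8*(1 - 7*(-3/2))) - 27489) = √((14 + 9*(1 + 21/2))/(8*(1 + 21/2)) - 27489) = √((14 + 9*(23/2))/(8*(23/2)) - 27489) = √((⅛)*(2/23)*(14 + 207/2) - 27489) = √((⅛)*(2/23)*(235/2) - 27489) = √(235/184 - 27489) = √(-5057741/184) = I*√232656086/92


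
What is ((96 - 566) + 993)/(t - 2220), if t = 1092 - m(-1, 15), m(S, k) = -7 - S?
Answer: -523/1122 ≈ -0.46613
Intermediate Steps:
t = 1098 (t = 1092 - (-7 - 1*(-1)) = 1092 - (-7 + 1) = 1092 - 1*(-6) = 1092 + 6 = 1098)
((96 - 566) + 993)/(t - 2220) = ((96 - 566) + 993)/(1098 - 2220) = (-470 + 993)/(-1122) = 523*(-1/1122) = -523/1122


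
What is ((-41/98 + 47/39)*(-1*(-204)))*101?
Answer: 10326038/637 ≈ 16210.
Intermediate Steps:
((-41/98 + 47/39)*(-1*(-204)))*101 = ((-41*1/98 + 47*(1/39))*204)*101 = ((-41/98 + 47/39)*204)*101 = ((3007/3822)*204)*101 = (102238/637)*101 = 10326038/637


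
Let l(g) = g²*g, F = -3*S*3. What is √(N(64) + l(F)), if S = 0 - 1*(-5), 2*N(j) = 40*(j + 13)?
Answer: I*√89585 ≈ 299.31*I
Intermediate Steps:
N(j) = 260 + 20*j (N(j) = (40*(j + 13))/2 = (40*(13 + j))/2 = (520 + 40*j)/2 = 260 + 20*j)
S = 5 (S = 0 + 5 = 5)
F = -45 (F = -3*5*3 = -15*3 = -45)
l(g) = g³
√(N(64) + l(F)) = √((260 + 20*64) + (-45)³) = √((260 + 1280) - 91125) = √(1540 - 91125) = √(-89585) = I*√89585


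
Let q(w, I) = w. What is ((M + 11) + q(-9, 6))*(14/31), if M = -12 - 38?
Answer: -672/31 ≈ -21.677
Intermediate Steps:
M = -50
((M + 11) + q(-9, 6))*(14/31) = ((-50 + 11) - 9)*(14/31) = (-39 - 9)*(14*(1/31)) = -48*14/31 = -672/31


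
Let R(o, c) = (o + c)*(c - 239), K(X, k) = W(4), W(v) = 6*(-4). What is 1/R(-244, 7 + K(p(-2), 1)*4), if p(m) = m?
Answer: 1/109224 ≈ 9.1555e-6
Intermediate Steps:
W(v) = -24
K(X, k) = -24
R(o, c) = (-239 + c)*(c + o) (R(o, c) = (c + o)*(-239 + c) = (-239 + c)*(c + o))
1/R(-244, 7 + K(p(-2), 1)*4) = 1/((7 - 24*4)**2 - 239*(7 - 24*4) - 239*(-244) + (7 - 24*4)*(-244)) = 1/((7 - 96)**2 - 239*(7 - 96) + 58316 + (7 - 96)*(-244)) = 1/((-89)**2 - 239*(-89) + 58316 - 89*(-244)) = 1/(7921 + 21271 + 58316 + 21716) = 1/109224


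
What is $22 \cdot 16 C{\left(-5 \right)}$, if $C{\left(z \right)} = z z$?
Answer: $8800$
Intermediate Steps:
$C{\left(z \right)} = z^{2}$
$22 \cdot 16 C{\left(-5 \right)} = 22 \cdot 16 \left(-5\right)^{2} = 352 \cdot 25 = 8800$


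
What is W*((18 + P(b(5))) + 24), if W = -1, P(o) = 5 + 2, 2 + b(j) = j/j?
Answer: -49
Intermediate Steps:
b(j) = -1 (b(j) = -2 + j/j = -2 + 1 = -1)
P(o) = 7
W*((18 + P(b(5))) + 24) = -((18 + 7) + 24) = -(25 + 24) = -1*49 = -49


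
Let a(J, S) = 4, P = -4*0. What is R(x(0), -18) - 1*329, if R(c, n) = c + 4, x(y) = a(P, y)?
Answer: -321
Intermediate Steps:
P = 0
x(y) = 4
R(c, n) = 4 + c
R(x(0), -18) - 1*329 = (4 + 4) - 1*329 = 8 - 329 = -321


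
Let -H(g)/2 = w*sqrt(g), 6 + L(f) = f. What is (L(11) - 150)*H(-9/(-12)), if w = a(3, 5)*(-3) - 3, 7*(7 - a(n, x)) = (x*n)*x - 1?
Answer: 7830*sqrt(3)/7 ≈ 1937.4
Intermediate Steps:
L(f) = -6 + f
a(n, x) = 50/7 - n*x**2/7 (a(n, x) = 7 - ((x*n)*x - 1)/7 = 7 - ((n*x)*x - 1)/7 = 7 - (n*x**2 - 1)/7 = 7 - (-1 + n*x**2)/7 = 7 + (1/7 - n*x**2/7) = 50/7 - n*x**2/7)
w = 54/7 (w = (50/7 - 1/7*3*5**2)*(-3) - 3 = (50/7 - 1/7*3*25)*(-3) - 3 = (50/7 - 75/7)*(-3) - 3 = -25/7*(-3) - 3 = 75/7 - 3 = 54/7 ≈ 7.7143)
H(g) = -108*sqrt(g)/7
(L(11) - 150)*H(-9/(-12)) = ((-6 + 11) - 150)*(-108*3*sqrt(-1/(-12))/7) = (5 - 150)*(-108*sqrt(3)/2/7) = -(-15660)*sqrt(3/4)/7 = -(-15660)*sqrt(3)/2/7 = -(-7830)*sqrt(3)/7 = 7830*sqrt(3)/7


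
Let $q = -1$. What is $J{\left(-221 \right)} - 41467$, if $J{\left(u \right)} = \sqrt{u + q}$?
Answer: $-41467 + i \sqrt{222} \approx -41467.0 + 14.9 i$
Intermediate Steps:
$J{\left(u \right)} = \sqrt{-1 + u}$ ($J{\left(u \right)} = \sqrt{u - 1} = \sqrt{-1 + u}$)
$J{\left(-221 \right)} - 41467 = \sqrt{-1 - 221} - 41467 = \sqrt{-222} - 41467 = i \sqrt{222} - 41467 = -41467 + i \sqrt{222}$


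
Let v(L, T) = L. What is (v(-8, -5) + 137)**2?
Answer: 16641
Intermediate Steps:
(v(-8, -5) + 137)**2 = (-8 + 137)**2 = 129**2 = 16641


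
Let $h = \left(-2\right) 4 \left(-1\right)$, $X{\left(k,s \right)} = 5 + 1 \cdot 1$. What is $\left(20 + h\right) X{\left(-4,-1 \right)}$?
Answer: $168$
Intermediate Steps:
$X{\left(k,s \right)} = 6$ ($X{\left(k,s \right)} = 5 + 1 = 6$)
$h = 8$ ($h = \left(-8\right) \left(-1\right) = 8$)
$\left(20 + h\right) X{\left(-4,-1 \right)} = \left(20 + 8\right) 6 = 28 \cdot 6 = 168$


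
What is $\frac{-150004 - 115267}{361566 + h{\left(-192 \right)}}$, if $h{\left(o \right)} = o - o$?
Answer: $- \frac{265271}{361566} \approx -0.73367$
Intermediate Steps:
$h{\left(o \right)} = 0$
$\frac{-150004 - 115267}{361566 + h{\left(-192 \right)}} = \frac{-150004 - 115267}{361566 + 0} = - \frac{265271}{361566}$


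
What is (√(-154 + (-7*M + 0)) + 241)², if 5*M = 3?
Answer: (1205 + I*√3955)²/25 ≈ 57923.0 + 6062.5*I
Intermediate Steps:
M = ⅗ (M = (⅕)*3 = ⅗ ≈ 0.60000)
(√(-154 + (-7*M + 0)) + 241)² = (√(-154 + (-7*⅗ + 0)) + 241)² = (√(-154 + (-21/5 + 0)) + 241)² = (√(-154 - 21/5) + 241)² = (√(-791/5) + 241)² = (I*√3955/5 + 241)² = (241 + I*√3955/5)²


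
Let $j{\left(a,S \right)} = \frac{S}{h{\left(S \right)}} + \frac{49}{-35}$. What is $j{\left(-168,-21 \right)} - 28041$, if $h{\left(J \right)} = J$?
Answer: $- \frac{140207}{5} \approx -28041.0$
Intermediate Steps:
$j{\left(a,S \right)} = - \frac{2}{5}$ ($j{\left(a,S \right)} = \frac{S}{S} + \frac{49}{-35} = 1 + 49 \left(- \frac{1}{35}\right) = 1 - \frac{7}{5} = - \frac{2}{5}$)
$j{\left(-168,-21 \right)} - 28041 = - \frac{2}{5} - 28041 = - \frac{140207}{5}$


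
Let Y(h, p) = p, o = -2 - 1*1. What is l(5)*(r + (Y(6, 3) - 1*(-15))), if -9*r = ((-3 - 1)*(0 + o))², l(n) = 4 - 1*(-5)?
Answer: 18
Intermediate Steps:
l(n) = 9 (l(n) = 4 + 5 = 9)
o = -3 (o = -2 - 1 = -3)
r = -16 (r = -(0 - 3)²*(-3 - 1)²/9 = -(-4*(-3))²/9 = -⅑*12² = -⅑*144 = -16)
l(5)*(r + (Y(6, 3) - 1*(-15))) = 9*(-16 + (3 - 1*(-15))) = 9*(-16 + (3 + 15)) = 9*(-16 + 18) = 9*2 = 18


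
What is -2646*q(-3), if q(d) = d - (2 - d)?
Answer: 21168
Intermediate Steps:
q(d) = -2 + 2*d (q(d) = d + (-2 + d) = -2 + 2*d)
-2646*q(-3) = -2646*(-2 + 2*(-3)) = -2646*(-2 - 6) = -2646*(-8) = 21168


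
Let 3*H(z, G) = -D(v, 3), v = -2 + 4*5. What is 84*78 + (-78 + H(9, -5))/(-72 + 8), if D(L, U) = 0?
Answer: 209703/32 ≈ 6553.2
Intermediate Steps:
v = 18 (v = -2 + 20 = 18)
H(z, G) = 0 (H(z, G) = (-1*0)/3 = (⅓)*0 = 0)
84*78 + (-78 + H(9, -5))/(-72 + 8) = 84*78 + (-78 + 0)/(-72 + 8) = 6552 - 78/(-64) = 6552 - 78*(-1/64) = 6552 + 39/32 = 209703/32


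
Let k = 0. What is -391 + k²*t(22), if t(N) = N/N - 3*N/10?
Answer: -391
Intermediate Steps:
t(N) = 1 - 3*N/10
-391 + k²*t(22) = -391 + 0²*(1 - 3/10*22) = -391 + 0*(1 - 33/5) = -391 + 0*(-28/5) = -391 + 0 = -391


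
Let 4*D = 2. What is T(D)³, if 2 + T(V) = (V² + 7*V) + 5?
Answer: 19683/64 ≈ 307.55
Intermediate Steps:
D = ½ (D = (¼)*2 = ½ ≈ 0.50000)
T(V) = 3 + V² + 7*V (T(V) = -2 + ((V² + 7*V) + 5) = -2 + (5 + V² + 7*V) = 3 + V² + 7*V)
T(D)³ = (3 + (½)² + 7*(½))³ = (3 + ¼ + 7/2)³ = (27/4)³ = 19683/64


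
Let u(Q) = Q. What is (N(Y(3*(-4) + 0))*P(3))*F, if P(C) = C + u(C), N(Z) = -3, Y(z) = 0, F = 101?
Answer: -1818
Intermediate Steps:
P(C) = 2*C (P(C) = C + C = 2*C)
(N(Y(3*(-4) + 0))*P(3))*F = -6*3*101 = -3*6*101 = -18*101 = -1818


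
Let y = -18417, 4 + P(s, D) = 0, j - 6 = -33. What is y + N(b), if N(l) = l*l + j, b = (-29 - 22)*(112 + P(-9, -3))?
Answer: 30319620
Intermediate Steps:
j = -27 (j = 6 - 33 = -27)
P(s, D) = -4 (P(s, D) = -4 + 0 = -4)
b = -5508 (b = (-29 - 22)*(112 - 4) = -51*108 = -5508)
N(l) = -27 + l² (N(l) = l*l - 27 = l² - 27 = -27 + l²)
y + N(b) = -18417 + (-27 + (-5508)²) = -18417 + (-27 + 30338064) = -18417 + 30338037 = 30319620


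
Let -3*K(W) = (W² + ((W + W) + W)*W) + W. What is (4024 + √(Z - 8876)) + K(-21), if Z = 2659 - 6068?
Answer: 3443 + 3*I*√1365 ≈ 3443.0 + 110.84*I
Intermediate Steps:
Z = -3409
K(W) = -4*W²/3 - W/3 (K(W) = -((W² + ((W + W) + W)*W) + W)/3 = -((W² + (2*W + W)*W) + W)/3 = -((W² + (3*W)*W) + W)/3 = -((W² + 3*W²) + W)/3 = -(4*W² + W)/3 = -(W + 4*W²)/3 = -4*W²/3 - W/3)
(4024 + √(Z - 8876)) + K(-21) = (4024 + √(-3409 - 8876)) - ⅓*(-21)*(1 + 4*(-21)) = (4024 + √(-12285)) - ⅓*(-21)*(1 - 84) = (4024 + 3*I*√1365) - ⅓*(-21)*(-83) = (4024 + 3*I*√1365) - 581 = 3443 + 3*I*√1365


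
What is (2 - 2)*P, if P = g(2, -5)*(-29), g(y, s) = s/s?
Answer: 0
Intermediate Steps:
g(y, s) = 1
P = -29 (P = 1*(-29) = -29)
(2 - 2)*P = (2 - 2)*(-29) = 0*(-29) = 0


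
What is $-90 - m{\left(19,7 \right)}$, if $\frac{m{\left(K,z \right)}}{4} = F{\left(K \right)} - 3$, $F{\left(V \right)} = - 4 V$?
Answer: $226$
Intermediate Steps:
$m{\left(K,z \right)} = -12 - 16 K$ ($m{\left(K,z \right)} = 4 \left(- 4 K - 3\right) = 4 \left(-3 - 4 K\right) = -12 - 16 K$)
$-90 - m{\left(19,7 \right)} = -90 - \left(-12 - 304\right) = -90 - -316 = -90 + 316 = 226$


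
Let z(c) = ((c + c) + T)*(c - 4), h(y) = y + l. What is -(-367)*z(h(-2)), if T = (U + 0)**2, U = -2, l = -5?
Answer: 40370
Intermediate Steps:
h(y) = -5 + y (h(y) = y - 5 = -5 + y)
T = 4 (T = (-2 + 0)**2 = (-2)**2 = 4)
z(c) = (-4 + c)*(4 + 2*c) (z(c) = ((c + c) + 4)*(c - 4) = (2*c + 4)*(-4 + c) = (4 + 2*c)*(-4 + c) = (-4 + c)*(4 + 2*c))
-(-367)*z(h(-2)) = -(-367)*(-16 - 4*(-5 - 2) + 2*(-5 - 2)**2) = -(-367)*(-16 - 4*(-7) + 2*(-7)**2) = -(-367)*(-16 + 28 + 2*49) = -(-367)*(-16 + 28 + 98) = -(-367)*110 = -367*(-110) = 40370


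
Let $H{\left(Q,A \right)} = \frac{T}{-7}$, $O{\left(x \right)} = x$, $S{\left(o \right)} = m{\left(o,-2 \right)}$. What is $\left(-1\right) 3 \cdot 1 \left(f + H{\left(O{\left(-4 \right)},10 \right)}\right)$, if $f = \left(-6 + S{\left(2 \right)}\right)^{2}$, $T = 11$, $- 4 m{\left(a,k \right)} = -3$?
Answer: $- \frac{8733}{112} \approx -77.973$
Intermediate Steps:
$m{\left(a,k \right)} = \frac{3}{4}$ ($m{\left(a,k \right)} = \left(- \frac{1}{4}\right) \left(-3\right) = \frac{3}{4}$)
$S{\left(o \right)} = \frac{3}{4}$
$H{\left(Q,A \right)} = - \frac{11}{7}$ ($H{\left(Q,A \right)} = \frac{11}{-7} = 11 \left(- \frac{1}{7}\right) = - \frac{11}{7}$)
$f = \frac{441}{16}$ ($f = \left(-6 + \frac{3}{4}\right)^{2} = \left(- \frac{21}{4}\right)^{2} = \frac{441}{16} \approx 27.563$)
$\left(-1\right) 3 \cdot 1 \left(f + H{\left(O{\left(-4 \right)},10 \right)}\right) = \left(-1\right) 3 \cdot 1 \left(\frac{441}{16} - \frac{11}{7}\right) = \left(-3\right) 1 \cdot \frac{2911}{112} = \left(-3\right) \frac{2911}{112} = - \frac{8733}{112}$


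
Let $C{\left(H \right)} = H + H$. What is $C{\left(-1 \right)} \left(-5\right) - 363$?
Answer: $-353$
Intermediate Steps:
$C{\left(H \right)} = 2 H$
$C{\left(-1 \right)} \left(-5\right) - 363 = 2 \left(-1\right) \left(-5\right) - 363 = \left(-2\right) \left(-5\right) - 363 = 10 - 363 = -353$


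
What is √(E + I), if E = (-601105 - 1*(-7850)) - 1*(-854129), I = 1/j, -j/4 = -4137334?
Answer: √17862076826728313110/8274668 ≈ 510.76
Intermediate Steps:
j = 16549336 (j = -4*(-4137334) = 16549336)
I = 1/16549336 ≈ 6.0425e-8
E = 260874 (E = (-601105 + 7850) + 854129 = -593255 + 854129 = 260874)
√(E + I) = √(260874 + 1/16549336) = √(4317291479665/16549336) = √17862076826728313110/8274668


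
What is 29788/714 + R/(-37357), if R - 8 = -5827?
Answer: 558472541/13336449 ≈ 41.876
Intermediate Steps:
R = -5819 (R = 8 - 5827 = -5819)
29788/714 + R/(-37357) = 29788/714 - 5819/(-37357) = 29788*(1/714) - 5819*(-1/37357) = 14894/357 + 5819/37357 = 558472541/13336449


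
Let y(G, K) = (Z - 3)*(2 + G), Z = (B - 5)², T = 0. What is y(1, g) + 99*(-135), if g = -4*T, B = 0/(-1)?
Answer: -13299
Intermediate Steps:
B = 0 (B = 0*(-1) = 0)
Z = 25 (Z = (0 - 5)² = (-5)² = 25)
g = 0 (g = -4*0 = 0)
y(G, K) = 44 + 22*G (y(G, K) = (25 - 3)*(2 + G) = 22*(2 + G) = 44 + 22*G)
y(1, g) + 99*(-135) = (44 + 22*1) + 99*(-135) = (44 + 22) - 13365 = 66 - 13365 = -13299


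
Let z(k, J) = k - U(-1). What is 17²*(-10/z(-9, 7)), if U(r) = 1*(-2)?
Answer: 2890/7 ≈ 412.86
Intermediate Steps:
U(r) = -2
z(k, J) = 2 + k (z(k, J) = k - 1*(-2) = k + 2 = 2 + k)
17²*(-10/z(-9, 7)) = 17²*(-10/(2 - 9)) = 289*(-10/(-7)) = 289*(-10*(-⅐)) = 289*(10/7) = 2890/7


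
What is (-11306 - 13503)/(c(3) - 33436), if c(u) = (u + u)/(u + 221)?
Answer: 2778608/3744829 ≈ 0.74199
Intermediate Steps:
c(u) = 2*u/(221 + u) (c(u) = (2*u)/(221 + u) = 2*u/(221 + u))
(-11306 - 13503)/(c(3) - 33436) = (-11306 - 13503)/(2*3/(221 + 3) - 33436) = -24809/(2*3/224 - 33436) = -24809/(2*3*(1/224) - 33436) = -24809/(3/112 - 33436) = -24809/(-3744829/112) = -24809*(-112/3744829) = 2778608/3744829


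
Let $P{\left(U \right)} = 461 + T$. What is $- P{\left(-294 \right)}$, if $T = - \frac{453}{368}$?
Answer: $- \frac{169195}{368} \approx -459.77$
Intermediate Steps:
$T = - \frac{453}{368}$ ($T = \left(-453\right) \frac{1}{368} = - \frac{453}{368} \approx -1.231$)
$P{\left(U \right)} = \frac{169195}{368}$ ($P{\left(U \right)} = 461 - \frac{453}{368} = \frac{169195}{368}$)
$- P{\left(-294 \right)} = \left(-1\right) \frac{169195}{368} = - \frac{169195}{368}$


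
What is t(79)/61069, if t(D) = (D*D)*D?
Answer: 493039/61069 ≈ 8.0735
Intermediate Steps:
t(D) = D**3 (t(D) = D**2*D = D**3)
t(79)/61069 = 79**3/61069 = 493039*(1/61069) = 493039/61069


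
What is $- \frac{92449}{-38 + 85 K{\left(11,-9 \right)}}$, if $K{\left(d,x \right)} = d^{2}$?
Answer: $- \frac{92449}{10247} \approx -9.022$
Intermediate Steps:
$- \frac{92449}{-38 + 85 K{\left(11,-9 \right)}} = - \frac{92449}{-38 + 85 \cdot 11^{2}} = - \frac{92449}{-38 + 85 \cdot 121} = - \frac{92449}{-38 + 10285} = - \frac{92449}{10247}$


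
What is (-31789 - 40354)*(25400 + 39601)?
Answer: -4689367143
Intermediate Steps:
(-31789 - 40354)*(25400 + 39601) = -72143*65001 = -4689367143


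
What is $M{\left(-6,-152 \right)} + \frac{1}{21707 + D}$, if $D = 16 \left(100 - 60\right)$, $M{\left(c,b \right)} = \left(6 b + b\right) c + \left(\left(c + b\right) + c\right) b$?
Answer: $\frac{699729265}{22347} \approx 31312.0$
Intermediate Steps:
$M{\left(c,b \right)} = b \left(b + 2 c\right) + 7 b c$ ($M{\left(c,b \right)} = 7 b c + \left(\left(b + c\right) + c\right) b = 7 b c + \left(b + 2 c\right) b = 7 b c + b \left(b + 2 c\right) = b \left(b + 2 c\right) + 7 b c$)
$D = 640$ ($D = 16 \cdot 40 = 640$)
$M{\left(-6,-152 \right)} + \frac{1}{21707 + D} = - 152 \left(-152 + 9 \left(-6\right)\right) + \frac{1}{21707 + 640} = - 152 \left(-152 - 54\right) + \frac{1}{22347} = \left(-152\right) \left(-206\right) + \frac{1}{22347} = 31312 + \frac{1}{22347} = \frac{699729265}{22347}$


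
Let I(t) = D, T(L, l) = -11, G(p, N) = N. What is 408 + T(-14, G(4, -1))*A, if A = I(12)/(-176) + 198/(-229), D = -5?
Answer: 1528615/3664 ≈ 417.20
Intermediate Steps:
I(t) = -5
A = -33703/40304 (A = -5/(-176) + 198/(-229) = -5*(-1/176) + 198*(-1/229) = 5/176 - 198/229 = -33703/40304 ≈ -0.83622)
408 + T(-14, G(4, -1))*A = 408 - 11*(-33703/40304) = 408 + 33703/3664 = 1528615/3664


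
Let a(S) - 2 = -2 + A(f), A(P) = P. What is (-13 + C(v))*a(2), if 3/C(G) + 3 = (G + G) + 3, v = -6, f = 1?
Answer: -53/4 ≈ -13.250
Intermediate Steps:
a(S) = 1 (a(S) = 2 + (-2 + 1) = 2 - 1 = 1)
C(G) = 3/(2*G) (C(G) = 3/(-3 + ((G + G) + 3)) = 3/(-3 + (2*G + 3)) = 3/(-3 + (3 + 2*G)) = 3/((2*G)) = 3*(1/(2*G)) = 3/(2*G))
(-13 + C(v))*a(2) = (-13 + (3/2)/(-6))*1 = (-13 + (3/2)*(-1/6))*1 = (-13 - 1/4)*1 = -53/4*1 = -53/4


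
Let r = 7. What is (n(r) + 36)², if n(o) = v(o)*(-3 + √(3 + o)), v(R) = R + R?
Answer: 1996 - 168*√10 ≈ 1464.7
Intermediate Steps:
v(R) = 2*R
n(o) = 2*o*(-3 + √(3 + o)) (n(o) = (2*o)*(-3 + √(3 + o)) = 2*o*(-3 + √(3 + o)))
(n(r) + 36)² = (2*7*(-3 + √(3 + 7)) + 36)² = (2*7*(-3 + √10) + 36)² = ((-42 + 14*√10) + 36)² = (-6 + 14*√10)²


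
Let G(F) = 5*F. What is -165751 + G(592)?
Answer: -162791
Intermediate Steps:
-165751 + G(592) = -165751 + 5*592 = -165751 + 2960 = -162791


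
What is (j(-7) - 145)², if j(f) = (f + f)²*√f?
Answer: (145 - 196*I*√7)² ≈ -2.4789e+5 - 1.5038e+5*I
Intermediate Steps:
j(f) = 4*f^(5/2) (j(f) = (2*f)²*√f = (4*f²)*√f = 4*f^(5/2))
(j(-7) - 145)² = (4*(-7)^(5/2) - 145)² = (4*(49*I*√7) - 145)² = (196*I*√7 - 145)² = (-145 + 196*I*√7)²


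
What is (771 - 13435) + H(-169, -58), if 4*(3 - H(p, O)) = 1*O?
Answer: -25293/2 ≈ -12647.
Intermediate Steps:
H(p, O) = 3 - O/4
(771 - 13435) + H(-169, -58) = (771 - 13435) + (3 - ¼*(-58)) = -12664 + (3 + 29/2) = -12664 + 35/2 = -25293/2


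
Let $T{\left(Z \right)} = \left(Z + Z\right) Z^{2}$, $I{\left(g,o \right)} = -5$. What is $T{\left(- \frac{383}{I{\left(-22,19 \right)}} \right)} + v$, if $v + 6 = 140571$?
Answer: $\frac{129934399}{125} \approx 1.0395 \cdot 10^{6}$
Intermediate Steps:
$T{\left(Z \right)} = 2 Z^{3}$ ($T{\left(Z \right)} = 2 Z Z^{2} = 2 Z^{3}$)
$v = 140565$ ($v = -6 + 140571 = 140565$)
$T{\left(- \frac{383}{I{\left(-22,19 \right)}} \right)} + v = 2 \left(- \frac{383}{-5}\right)^{3} + 140565 = 2 \left(\left(-383\right) \left(- \frac{1}{5}\right)\right)^{3} + 140565 = 2 \left(\frac{383}{5}\right)^{3} + 140565 = 2 \cdot \frac{56181887}{125} + 140565 = \frac{112363774}{125} + 140565 = \frac{129934399}{125}$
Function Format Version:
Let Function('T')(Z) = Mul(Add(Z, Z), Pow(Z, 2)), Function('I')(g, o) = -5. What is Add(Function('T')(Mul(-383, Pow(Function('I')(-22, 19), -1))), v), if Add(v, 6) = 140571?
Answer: Rational(129934399, 125) ≈ 1.0395e+6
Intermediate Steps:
Function('T')(Z) = Mul(2, Pow(Z, 3)) (Function('T')(Z) = Mul(Mul(2, Z), Pow(Z, 2)) = Mul(2, Pow(Z, 3)))
v = 140565 (v = Add(-6, 140571) = 140565)
Add(Function('T')(Mul(-383, Pow(Function('I')(-22, 19), -1))), v) = Add(Mul(2, Pow(Mul(-383, Pow(-5, -1)), 3)), 140565) = Add(Mul(2, Pow(Mul(-383, Rational(-1, 5)), 3)), 140565) = Add(Mul(2, Pow(Rational(383, 5), 3)), 140565) = Add(Mul(2, Rational(56181887, 125)), 140565) = Add(Rational(112363774, 125), 140565) = Rational(129934399, 125)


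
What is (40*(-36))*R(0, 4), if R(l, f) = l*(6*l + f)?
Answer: 0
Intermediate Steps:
R(l, f) = l*(f + 6*l)
(40*(-36))*R(0, 4) = (40*(-36))*(0*(4 + 6*0)) = -0*(4 + 0) = -0*4 = -1440*0 = 0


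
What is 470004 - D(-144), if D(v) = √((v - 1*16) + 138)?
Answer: 470004 - I*√22 ≈ 4.7e+5 - 4.6904*I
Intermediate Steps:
D(v) = √(122 + v) (D(v) = √((v - 16) + 138) = √((-16 + v) + 138) = √(122 + v))
470004 - D(-144) = 470004 - √(122 - 144) = 470004 - √(-22) = 470004 - I*√22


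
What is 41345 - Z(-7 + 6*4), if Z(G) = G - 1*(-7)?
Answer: 41321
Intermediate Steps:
Z(G) = 7 + G (Z(G) = G + 7 = 7 + G)
41345 - Z(-7 + 6*4) = 41345 - (7 + (-7 + 6*4)) = 41345 - (7 + (-7 + 24)) = 41345 - (7 + 17) = 41345 - 1*24 = 41345 - 24 = 41321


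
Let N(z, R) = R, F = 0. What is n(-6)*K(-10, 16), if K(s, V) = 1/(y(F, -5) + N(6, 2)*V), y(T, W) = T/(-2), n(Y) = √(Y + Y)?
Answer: I*√3/16 ≈ 0.10825*I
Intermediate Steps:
n(Y) = √2*√Y (n(Y) = √(2*Y) = √2*√Y)
y(T, W) = -T/2 (y(T, W) = T*(-½) = -T/2)
K(s, V) = 1/(2*V) (K(s, V) = 1/(-½*0 + 2*V) = 1/(0 + 2*V) = 1/(2*V))
n(-6)*K(-10, 16) = (√2*√(-6))*((½)/16) = (√2*(I*√6))*((½)*(1/16)) = (2*I*√3)*(1/32) = I*√3/16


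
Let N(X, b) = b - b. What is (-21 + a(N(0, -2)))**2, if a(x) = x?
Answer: 441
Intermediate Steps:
N(X, b) = 0
(-21 + a(N(0, -2)))**2 = (-21 + 0)**2 = (-21)**2 = 441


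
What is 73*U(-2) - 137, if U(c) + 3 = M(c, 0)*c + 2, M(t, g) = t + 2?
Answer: -210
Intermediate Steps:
M(t, g) = 2 + t
U(c) = -1 + c*(2 + c) (U(c) = -3 + ((2 + c)*c + 2) = -3 + (c*(2 + c) + 2) = -3 + (2 + c*(2 + c)) = -1 + c*(2 + c))
73*U(-2) - 137 = 73*(-1 - 2*(2 - 2)) - 137 = 73*(-1 - 2*0) - 137 = 73*(-1 + 0) - 137 = 73*(-1) - 137 = -73 - 137 = -210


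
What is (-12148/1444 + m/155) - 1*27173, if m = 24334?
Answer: -1512151376/55955 ≈ -27024.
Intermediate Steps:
(-12148/1444 + m/155) - 1*27173 = (-12148/1444 + 24334/155) - 1*27173 = (-12148*1/1444 + 24334*(1/155)) - 27173 = (-3037/361 + 24334/155) - 27173 = 8313839/55955 - 27173 = -1512151376/55955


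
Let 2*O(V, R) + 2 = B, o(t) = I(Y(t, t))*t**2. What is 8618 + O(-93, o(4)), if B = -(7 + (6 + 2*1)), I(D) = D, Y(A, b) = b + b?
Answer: 17219/2 ≈ 8609.5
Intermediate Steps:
Y(A, b) = 2*b
o(t) = 2*t**3 (o(t) = (2*t)*t**2 = 2*t**3)
B = -15 (B = -(7 + (6 + 2)) = -(7 + 8) = -1*15 = -15)
O(V, R) = -17/2 (O(V, R) = -1 + (1/2)*(-15) = -1 - 15/2 = -17/2)
8618 + O(-93, o(4)) = 8618 - 17/2 = 17219/2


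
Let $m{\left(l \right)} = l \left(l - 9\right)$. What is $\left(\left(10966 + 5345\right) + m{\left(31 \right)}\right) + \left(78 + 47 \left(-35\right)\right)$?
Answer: $15426$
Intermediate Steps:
$m{\left(l \right)} = l \left(-9 + l\right)$
$\left(\left(10966 + 5345\right) + m{\left(31 \right)}\right) + \left(78 + 47 \left(-35\right)\right) = \left(\left(10966 + 5345\right) + 31 \left(-9 + 31\right)\right) + \left(78 + 47 \left(-35\right)\right) = \left(16311 + 31 \cdot 22\right) + \left(78 - 1645\right) = \left(16311 + 682\right) - 1567 = 16993 - 1567 = 15426$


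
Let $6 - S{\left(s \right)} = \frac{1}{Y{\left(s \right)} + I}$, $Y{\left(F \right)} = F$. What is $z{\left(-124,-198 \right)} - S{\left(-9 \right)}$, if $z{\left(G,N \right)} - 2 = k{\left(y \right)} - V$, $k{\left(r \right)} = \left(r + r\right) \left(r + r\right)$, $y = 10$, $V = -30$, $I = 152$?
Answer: $\frac{60919}{143} \approx 426.01$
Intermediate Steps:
$k{\left(r \right)} = 4 r^{2}$ ($k{\left(r \right)} = 2 r 2 r = 4 r^{2}$)
$z{\left(G,N \right)} = 432$ ($z{\left(G,N \right)} = 2 - \left(-30 - 4 \cdot 10^{2}\right) = 2 + \left(4 \cdot 100 + 30\right) = 2 + \left(400 + 30\right) = 2 + 430 = 432$)
$S{\left(s \right)} = 6 - \frac{1}{152 + s}$ ($S{\left(s \right)} = 6 - \frac{1}{s + 152} = 6 - \frac{1}{152 + s}$)
$z{\left(-124,-198 \right)} - S{\left(-9 \right)} = 432 - \frac{911 + 6 \left(-9\right)}{152 - 9} = 432 - \frac{911 - 54}{143} = 432 - \frac{1}{143} \cdot 857 = 432 - \frac{857}{143} = \frac{60919}{143}$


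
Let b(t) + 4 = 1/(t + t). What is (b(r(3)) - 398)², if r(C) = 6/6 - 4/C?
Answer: 651249/4 ≈ 1.6281e+5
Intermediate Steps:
r(C) = 1 - 4/C (r(C) = 6*(⅙) - 4/C = 1 - 4/C)
b(t) = -4 + 1/(2*t) (b(t) = -4 + 1/(t + t) = -4 + 1/(2*t))
(b(r(3)) - 398)² = ((-4 + 1/(2*(((-4 + 3)/3)))) - 398)² = ((-4 + 1/(2*(((⅓)*(-1))))) - 398)² = ((-4 + 1/(2*(-⅓))) - 398)² = ((-4 + (½)*(-3)) - 398)² = ((-4 - 3/2) - 398)² = (-11/2 - 398)² = (-807/2)² = 651249/4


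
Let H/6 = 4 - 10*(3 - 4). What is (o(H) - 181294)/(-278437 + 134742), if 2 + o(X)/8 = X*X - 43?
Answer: 125206/143695 ≈ 0.87133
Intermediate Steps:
H = 84 (H = 6*(4 - 10*(3 - 4)) = 6*(4 - 10*(-1)) = 6*(4 + 10) = 6*14 = 84)
o(X) = -360 + 8*X² (o(X) = -16 + 8*(X*X - 43) = -16 + 8*(X² - 43) = -16 + 8*(-43 + X²) = -16 + (-344 + 8*X²) = -360 + 8*X²)
(o(H) - 181294)/(-278437 + 134742) = ((-360 + 8*84²) - 181294)/(-278437 + 134742) = ((-360 + 8*7056) - 181294)/(-143695) = ((-360 + 56448) - 181294)*(-1/143695) = (56088 - 181294)*(-1/143695) = -125206*(-1/143695) = 125206/143695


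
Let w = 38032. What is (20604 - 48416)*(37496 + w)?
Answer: -2100584736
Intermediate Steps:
(20604 - 48416)*(37496 + w) = (20604 - 48416)*(37496 + 38032) = -27812*75528 = -2100584736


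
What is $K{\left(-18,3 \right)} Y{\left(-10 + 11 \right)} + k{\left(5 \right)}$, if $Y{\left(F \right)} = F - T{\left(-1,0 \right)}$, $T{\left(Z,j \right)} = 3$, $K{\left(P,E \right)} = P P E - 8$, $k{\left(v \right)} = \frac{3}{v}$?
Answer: $- \frac{9637}{5} \approx -1927.4$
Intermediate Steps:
$K{\left(P,E \right)} = -8 + E P^{2}$ ($K{\left(P,E \right)} = P^{2} E - 8 = E P^{2} - 8 = -8 + E P^{2}$)
$Y{\left(F \right)} = -3 + F$ ($Y{\left(F \right)} = F - 3 = -3 + F$)
$K{\left(-18,3 \right)} Y{\left(-10 + 11 \right)} + k{\left(5 \right)} = \left(-8 + 3 \left(-18\right)^{2}\right) \left(-3 + \left(-10 + 11\right)\right) + \frac{3}{5} = \left(-8 + 3 \cdot 324\right) \left(-3 + 1\right) + 3 \cdot \frac{1}{5} = \left(-8 + 972\right) \left(-2\right) + \frac{3}{5} = 964 \left(-2\right) + \frac{3}{5} = -1928 + \frac{3}{5} = - \frac{9637}{5}$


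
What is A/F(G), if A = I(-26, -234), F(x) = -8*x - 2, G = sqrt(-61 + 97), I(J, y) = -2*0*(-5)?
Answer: 0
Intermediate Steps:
I(J, y) = 0 (I(J, y) = 0*(-5) = 0)
G = 6 (G = sqrt(36) = 6)
F(x) = -2 - 8*x
A = 0
A/F(G) = 0/(-2 - 8*6) = 0/(-2 - 48) = 0/(-50) = 0*(-1/50) = 0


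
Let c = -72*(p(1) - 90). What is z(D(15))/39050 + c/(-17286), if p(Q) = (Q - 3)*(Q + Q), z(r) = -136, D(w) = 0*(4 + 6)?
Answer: -22220108/56251525 ≈ -0.39501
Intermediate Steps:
D(w) = 0 (D(w) = 0*10 = 0)
p(Q) = 2*Q*(-3 + Q) (p(Q) = (-3 + Q)*(2*Q) = 2*Q*(-3 + Q))
c = 6768 (c = -72*(2*1*(-3 + 1) - 90) = -72*(2*1*(-2) - 90) = -72*(-4 - 90) = -72*(-94) = 6768)
z(D(15))/39050 + c/(-17286) = -136/39050 + 6768/(-17286) = -136*1/39050 + 6768*(-1/17286) = -68/19525 - 1128/2881 = -22220108/56251525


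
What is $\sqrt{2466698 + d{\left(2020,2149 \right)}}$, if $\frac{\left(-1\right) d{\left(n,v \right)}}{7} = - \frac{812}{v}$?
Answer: $\frac{\sqrt{232484069086}}{307} \approx 1570.6$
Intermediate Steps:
$d{\left(n,v \right)} = \frac{5684}{v}$ ($d{\left(n,v \right)} = - 7 \left(- \frac{812}{v}\right) = \frac{5684}{v}$)
$\sqrt{2466698 + d{\left(2020,2149 \right)}} = \sqrt{2466698 + \frac{5684}{2149}} = \sqrt{2466698 + 5684 \cdot \frac{1}{2149}} = \sqrt{2466698 + \frac{812}{307}} = \sqrt{\frac{757277098}{307}} = \frac{\sqrt{232484069086}}{307}$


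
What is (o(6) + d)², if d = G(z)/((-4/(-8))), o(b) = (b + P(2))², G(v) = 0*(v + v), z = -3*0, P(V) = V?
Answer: 4096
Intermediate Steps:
z = 0
G(v) = 0 (G(v) = 0*(2*v) = 0)
o(b) = (2 + b)² (o(b) = (b + 2)² = (2 + b)²)
d = 0 (d = 0/((-4/(-8))) = 0/((-4*(-⅛))) = 0/(½) = 0*2 = 0)
(o(6) + d)² = ((2 + 6)² + 0)² = (8² + 0)² = (64 + 0)² = 64² = 4096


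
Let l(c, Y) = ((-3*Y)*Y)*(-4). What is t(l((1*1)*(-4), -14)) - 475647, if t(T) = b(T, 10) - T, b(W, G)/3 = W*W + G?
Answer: 16117743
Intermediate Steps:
b(W, G) = 3*G + 3*W**2 (b(W, G) = 3*(W*W + G) = 3*(W**2 + G) = 3*(G + W**2) = 3*G + 3*W**2)
l(c, Y) = 12*Y**2 (l(c, Y) = -3*Y**2*(-4) = 12*Y**2)
t(T) = 30 - T + 3*T**2 (t(T) = (3*10 + 3*T**2) - T = (30 + 3*T**2) - T = 30 - T + 3*T**2)
t(l((1*1)*(-4), -14)) - 475647 = (30 - 12*(-14)**2 + 3*(12*(-14)**2)**2) - 475647 = (30 - 12*196 + 3*(12*196)**2) - 475647 = (30 - 1*2352 + 3*2352**2) - 475647 = (30 - 2352 + 3*5531904) - 475647 = (30 - 2352 + 16595712) - 475647 = 16593390 - 475647 = 16117743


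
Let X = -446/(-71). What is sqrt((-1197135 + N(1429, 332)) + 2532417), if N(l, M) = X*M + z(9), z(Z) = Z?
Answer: sqrt(6741715043)/71 ≈ 1156.4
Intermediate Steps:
X = 446/71 (X = -446*(-1/71) = 446/71 ≈ 6.2817)
N(l, M) = 9 + 446*M/71 (N(l, M) = 446*M/71 + 9 = 9 + 446*M/71)
sqrt((-1197135 + N(1429, 332)) + 2532417) = sqrt((-1197135 + (9 + (446/71)*332)) + 2532417) = sqrt((-1197135 + (9 + 148072/71)) + 2532417) = sqrt((-1197135 + 148711/71) + 2532417) = sqrt(-84847874/71 + 2532417) = sqrt(94953733/71) = sqrt(6741715043)/71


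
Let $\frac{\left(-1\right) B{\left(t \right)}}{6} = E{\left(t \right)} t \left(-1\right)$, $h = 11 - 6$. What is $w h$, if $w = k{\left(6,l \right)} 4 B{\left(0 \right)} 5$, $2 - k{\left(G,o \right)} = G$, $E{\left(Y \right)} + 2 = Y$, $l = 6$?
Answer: $0$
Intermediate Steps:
$E{\left(Y \right)} = -2 + Y$
$k{\left(G,o \right)} = 2 - G$
$h = 5$ ($h = 11 - 6 = 5$)
$B{\left(t \right)} = 6 t \left(-2 + t\right)$ ($B{\left(t \right)} = - 6 \left(-2 + t\right) t \left(-1\right) = - 6 t \left(-2 + t\right) \left(-1\right) = - 6 \left(- t \left(-2 + t\right)\right) = 6 t \left(-2 + t\right)$)
$w = 0$ ($w = \left(2 - 6\right) 4 \cdot 6 \cdot 0 \left(-2 + 0\right) 5 = \left(2 - 6\right) 4 \cdot 6 \cdot 0 \left(-2\right) 5 = - 4 \cdot 4 \cdot 0 \cdot 5 = \left(-4\right) 0 \cdot 5 = 0 \cdot 5 = 0$)
$w h = 0 \cdot 5 = 0$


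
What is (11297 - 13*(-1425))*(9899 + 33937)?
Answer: 1307277192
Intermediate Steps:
(11297 - 13*(-1425))*(9899 + 33937) = (11297 + 18525)*43836 = 29822*43836 = 1307277192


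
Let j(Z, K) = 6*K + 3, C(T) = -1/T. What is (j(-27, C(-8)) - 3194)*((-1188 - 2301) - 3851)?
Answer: 23416435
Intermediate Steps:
j(Z, K) = 3 + 6*K
(j(-27, C(-8)) - 3194)*((-1188 - 2301) - 3851) = ((3 + 6*(-1/(-8))) - 3194)*((-1188 - 2301) - 3851) = ((3 + 6*(-1*(-⅛))) - 3194)*(-3489 - 3851) = ((3 + 6*(⅛)) - 3194)*(-7340) = ((3 + ¾) - 3194)*(-7340) = (15/4 - 3194)*(-7340) = -12761/4*(-7340) = 23416435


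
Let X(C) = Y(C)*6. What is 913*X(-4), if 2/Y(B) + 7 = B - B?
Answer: -10956/7 ≈ -1565.1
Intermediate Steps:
Y(B) = -2/7 (Y(B) = 2/(-7 + (B - B)) = 2/(-7 + 0) = 2/(-7) = 2*(-⅐) = -2/7)
X(C) = -12/7 (X(C) = -2/7*6 = -12/7)
913*X(-4) = 913*(-12/7) = -10956/7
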